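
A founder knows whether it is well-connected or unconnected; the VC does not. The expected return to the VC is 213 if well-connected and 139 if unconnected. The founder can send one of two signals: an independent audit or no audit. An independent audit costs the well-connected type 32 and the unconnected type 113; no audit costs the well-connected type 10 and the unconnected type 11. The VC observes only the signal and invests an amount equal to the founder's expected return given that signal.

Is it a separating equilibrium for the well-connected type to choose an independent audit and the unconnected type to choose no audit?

If types separate, audit earns payment 213 and no audit earns 139.
Well-connected: audit gives 213 − 32 = 181; no audit gives 139 − 10 = 129. No deviation. ✓
Unconnected: no audit gives 139 − 11 = 128; audit gives 213 − 113 = 100. No deviation. ✓
Both incentive constraints hold.

Yes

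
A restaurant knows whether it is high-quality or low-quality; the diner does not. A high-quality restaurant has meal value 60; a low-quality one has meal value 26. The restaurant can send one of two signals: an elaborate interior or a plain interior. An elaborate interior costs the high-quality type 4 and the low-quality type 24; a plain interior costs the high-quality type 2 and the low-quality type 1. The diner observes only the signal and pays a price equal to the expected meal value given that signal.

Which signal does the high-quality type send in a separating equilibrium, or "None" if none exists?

Try high-quality → elaborate interior, low-quality → plain interior:
  Under separation the diner infers type exactly: elaborate interior → high-quality (pays 60), plain interior → low-quality (pays 26).
  High-quality: elaborate interior gives 60 − 4 = 56; plain interior gives 26 − 2 = 24. No deviation. ✓
  Low-quality: plain interior gives 26 − 1 = 25; elaborate interior gives 60 − 24 = 36. Would deviate. ✗
Try high-quality → plain interior, low-quality → elaborate interior:
  Under separation the diner infers type exactly: plain interior → high-quality (pays 60), elaborate interior → low-quality (pays 26).
  High-quality: plain interior gives 60 − 2 = 58; elaborate interior gives 26 − 4 = 22. No deviation. ✓
  Low-quality: elaborate interior gives 26 − 24 = 2; plain interior gives 60 − 1 = 59. Would deviate. ✗
Neither assignment is incentive-compatible.

None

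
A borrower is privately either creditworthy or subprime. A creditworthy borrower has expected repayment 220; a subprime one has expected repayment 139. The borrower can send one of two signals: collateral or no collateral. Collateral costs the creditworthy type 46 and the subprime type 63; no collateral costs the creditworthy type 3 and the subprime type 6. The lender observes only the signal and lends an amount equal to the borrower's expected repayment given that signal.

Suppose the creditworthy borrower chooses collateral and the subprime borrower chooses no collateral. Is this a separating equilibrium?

No

Under separation the lender infers type exactly: collateral → creditworthy (pays 220), no collateral → subprime (pays 139).
Creditworthy: collateral gives 220 − 46 = 174; no collateral gives 139 − 3 = 136. No deviation. ✓
Subprime: no collateral gives 139 − 6 = 133; collateral gives 220 − 63 = 157. Would deviate. ✗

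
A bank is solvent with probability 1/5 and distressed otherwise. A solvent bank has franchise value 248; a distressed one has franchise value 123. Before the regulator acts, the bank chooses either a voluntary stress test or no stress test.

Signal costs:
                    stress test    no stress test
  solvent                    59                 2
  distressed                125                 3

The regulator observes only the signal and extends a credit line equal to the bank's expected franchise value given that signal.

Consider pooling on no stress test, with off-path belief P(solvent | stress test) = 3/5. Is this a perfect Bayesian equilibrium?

At the pooled signal (no stress test) the regulator holds the prior 1/5 and pays 1/5·248 + 4/5·123 = 148. Off-path (stress test) belief 3/5 gives 3/5·248 + 2/5·123 = 198.
Solvent: no stress test gives 148 − 2 = 146; stress test gives 198 − 59 = 139. Stays. ✓
Distressed: no stress test gives 148 − 3 = 145; stress test gives 198 − 125 = 73. Stays. ✓

Yes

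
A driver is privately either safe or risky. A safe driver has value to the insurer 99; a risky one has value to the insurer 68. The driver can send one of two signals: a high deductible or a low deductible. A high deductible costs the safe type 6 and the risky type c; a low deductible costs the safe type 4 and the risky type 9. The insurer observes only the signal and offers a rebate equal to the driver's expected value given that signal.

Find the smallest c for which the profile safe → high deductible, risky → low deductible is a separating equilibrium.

Under separation: high deductible → safe (pays 99); low deductible → risky (pays 68).
Safe: 99 − 6 = 93 ≥ 68 − 4 = 64. Holds regardless of c. ✓
Risky: 68 − 9 ≥ 99 − c, so c ≥ 99 − 59 = 40.

40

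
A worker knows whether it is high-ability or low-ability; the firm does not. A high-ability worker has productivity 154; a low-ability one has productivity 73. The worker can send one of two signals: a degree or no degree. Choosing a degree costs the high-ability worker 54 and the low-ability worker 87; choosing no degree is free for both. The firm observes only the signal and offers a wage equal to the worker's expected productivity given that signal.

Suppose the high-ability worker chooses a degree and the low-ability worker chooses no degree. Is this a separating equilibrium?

Yes

Under separation the firm infers type exactly: degree → high-ability (pays 154), no degree → low-ability (pays 73).
High-ability: degree gives 154 − 54 = 100; no degree gives 73 − 0 = 73. No deviation. ✓
Low-ability: no degree gives 73 − 0 = 73; degree gives 154 − 87 = 67. No deviation. ✓
Both incentive constraints hold.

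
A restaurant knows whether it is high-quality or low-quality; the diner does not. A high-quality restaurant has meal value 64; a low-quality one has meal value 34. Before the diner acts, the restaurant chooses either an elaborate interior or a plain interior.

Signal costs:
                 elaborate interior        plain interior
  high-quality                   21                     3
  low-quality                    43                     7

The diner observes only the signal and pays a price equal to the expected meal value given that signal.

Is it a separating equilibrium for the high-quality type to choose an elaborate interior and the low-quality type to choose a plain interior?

Yes

If types separate, elaborate interior earns payment 64 and plain interior earns 34.
High-quality: elaborate interior gives 64 − 21 = 43; plain interior gives 34 − 3 = 31. No deviation. ✓
Low-quality: plain interior gives 34 − 7 = 27; elaborate interior gives 64 − 43 = 21. No deviation. ✓
Both incentive constraints hold.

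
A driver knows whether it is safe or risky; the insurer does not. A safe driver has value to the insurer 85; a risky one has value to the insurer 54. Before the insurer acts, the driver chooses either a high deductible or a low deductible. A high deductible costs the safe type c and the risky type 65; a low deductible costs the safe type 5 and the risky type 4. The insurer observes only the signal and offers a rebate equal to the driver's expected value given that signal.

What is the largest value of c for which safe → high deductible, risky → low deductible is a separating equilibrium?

Under separation: high deductible → safe (pays 85); low deductible → risky (pays 54).
Risky: 54 − 4 = 50 ≥ 85 − 65 = 20. Holds regardless of c. ✓
Safe: 85 − c ≥ 54 − 5, so c ≤ 85 − 49 = 36.

36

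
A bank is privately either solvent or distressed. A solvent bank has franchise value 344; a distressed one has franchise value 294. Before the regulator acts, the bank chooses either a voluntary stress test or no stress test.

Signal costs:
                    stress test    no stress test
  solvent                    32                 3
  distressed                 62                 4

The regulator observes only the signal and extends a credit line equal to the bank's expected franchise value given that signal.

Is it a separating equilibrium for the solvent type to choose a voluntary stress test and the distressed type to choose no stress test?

Yes

Under separation the regulator infers type exactly: stress test → solvent (pays 344), no stress test → distressed (pays 294).
Solvent: stress test gives 344 − 32 = 312; no stress test gives 294 − 3 = 291. No deviation. ✓
Distressed: no stress test gives 294 − 4 = 290; stress test gives 344 − 62 = 282. No deviation. ✓
Both incentive constraints hold.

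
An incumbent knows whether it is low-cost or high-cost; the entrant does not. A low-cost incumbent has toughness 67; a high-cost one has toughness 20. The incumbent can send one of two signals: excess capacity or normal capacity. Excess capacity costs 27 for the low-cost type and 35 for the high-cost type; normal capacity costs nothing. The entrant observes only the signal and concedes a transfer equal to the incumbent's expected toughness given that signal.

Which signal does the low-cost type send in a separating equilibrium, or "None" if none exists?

Try low-cost → excess capacity, high-cost → normal capacity:
  Under separation the entrant infers type exactly: excess capacity → low-cost (pays 67), normal capacity → high-cost (pays 20).
  Low-cost: excess capacity gives 67 − 27 = 40; normal capacity gives 20 − 0 = 20. No deviation. ✓
  High-cost: normal capacity gives 20 − 0 = 20; excess capacity gives 67 − 35 = 32. Would deviate. ✗
Try low-cost → normal capacity, high-cost → excess capacity:
  Under separation the entrant infers type exactly: normal capacity → low-cost (pays 67), excess capacity → high-cost (pays 20).
  Low-cost: normal capacity gives 67 − 0 = 67; excess capacity gives 20 − 27 = -7. No deviation. ✓
  High-cost: excess capacity gives 20 − 35 = -15; normal capacity gives 67 − 0 = 67. Would deviate. ✗
Neither assignment is incentive-compatible.

None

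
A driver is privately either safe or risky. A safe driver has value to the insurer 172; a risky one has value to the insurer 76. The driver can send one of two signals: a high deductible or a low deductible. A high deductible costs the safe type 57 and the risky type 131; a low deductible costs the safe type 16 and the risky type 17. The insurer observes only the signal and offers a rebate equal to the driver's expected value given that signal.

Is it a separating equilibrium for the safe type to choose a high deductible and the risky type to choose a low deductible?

Yes

If types separate, high deductible earns payment 172 and low deductible earns 76.
Safe: high deductible gives 172 − 57 = 115; low deductible gives 76 − 16 = 60. No deviation. ✓
Risky: low deductible gives 76 − 17 = 59; high deductible gives 172 − 131 = 41. No deviation. ✓
Both incentive constraints hold.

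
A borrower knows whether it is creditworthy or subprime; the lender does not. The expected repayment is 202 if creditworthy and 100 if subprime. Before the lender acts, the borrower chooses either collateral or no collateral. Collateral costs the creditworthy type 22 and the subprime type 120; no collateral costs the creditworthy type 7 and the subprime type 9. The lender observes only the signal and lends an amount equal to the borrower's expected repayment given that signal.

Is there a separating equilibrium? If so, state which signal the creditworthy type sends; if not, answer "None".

Try creditworthy → collateral, subprime → no collateral:
  If types separate, collateral earns payment 202 and no collateral earns 100.
  Creditworthy: collateral gives 202 − 22 = 180; no collateral gives 100 − 7 = 93. No deviation. ✓
  Subprime: no collateral gives 100 − 9 = 91; collateral gives 202 − 120 = 82. No deviation. ✓
Both hold — the creditworthy type sends collateral.

collateral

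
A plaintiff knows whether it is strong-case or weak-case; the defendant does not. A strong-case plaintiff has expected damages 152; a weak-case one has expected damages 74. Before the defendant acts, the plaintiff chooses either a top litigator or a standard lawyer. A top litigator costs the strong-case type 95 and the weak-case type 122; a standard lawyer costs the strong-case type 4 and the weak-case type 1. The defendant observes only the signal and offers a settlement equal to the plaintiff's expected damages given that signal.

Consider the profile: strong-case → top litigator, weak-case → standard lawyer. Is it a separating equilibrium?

No

Under separation the defendant infers type exactly: top litigator → strong-case (pays 152), standard lawyer → weak-case (pays 74).
Strong-case: top litigator gives 152 − 95 = 57; standard lawyer gives 74 − 4 = 70. Would deviate. ✗
Weak-case: standard lawyer gives 74 − 1 = 73; top litigator gives 152 − 122 = 30. No deviation. ✓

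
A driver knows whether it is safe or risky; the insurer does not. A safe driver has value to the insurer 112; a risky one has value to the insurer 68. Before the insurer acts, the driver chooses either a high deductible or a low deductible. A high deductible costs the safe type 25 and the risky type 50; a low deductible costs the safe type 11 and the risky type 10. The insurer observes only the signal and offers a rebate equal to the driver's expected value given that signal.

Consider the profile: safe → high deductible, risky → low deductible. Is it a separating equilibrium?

No

If types separate, high deductible earns payment 112 and low deductible earns 68.
Safe: high deductible gives 112 − 25 = 87; low deductible gives 68 − 11 = 57. No deviation. ✓
Risky: low deductible gives 68 − 10 = 58; high deductible gives 112 − 50 = 62. Would deviate. ✗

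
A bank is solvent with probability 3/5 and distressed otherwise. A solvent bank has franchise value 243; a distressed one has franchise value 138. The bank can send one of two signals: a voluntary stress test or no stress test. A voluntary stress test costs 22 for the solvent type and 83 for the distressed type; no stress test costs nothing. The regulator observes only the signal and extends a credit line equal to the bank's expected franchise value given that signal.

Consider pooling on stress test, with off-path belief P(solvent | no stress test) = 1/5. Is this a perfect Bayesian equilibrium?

No

At the pooled signal (stress test) the regulator holds the prior 3/5 and pays 3/5·243 + 2/5·138 = 201. Off-path (no stress test) belief 1/5 gives 1/5·243 + 4/5·138 = 159.
Solvent: stress test gives 201 − 22 = 179; no stress test gives 159 − 0 = 159. Stays. ✓
Distressed: stress test gives 201 − 83 = 118; no stress test gives 159 − 0 = 159. Deviates. ✗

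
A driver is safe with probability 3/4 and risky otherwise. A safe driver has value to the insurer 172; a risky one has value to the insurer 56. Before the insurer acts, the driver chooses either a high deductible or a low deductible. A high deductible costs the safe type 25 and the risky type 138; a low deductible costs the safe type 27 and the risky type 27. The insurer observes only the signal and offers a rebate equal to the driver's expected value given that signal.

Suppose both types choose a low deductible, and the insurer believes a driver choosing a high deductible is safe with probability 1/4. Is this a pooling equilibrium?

At the pooled signal (low deductible) the insurer holds the prior 3/4 and pays 3/4·172 + 1/4·56 = 143. Off-path (high deductible) belief 1/4 gives 1/4·172 + 3/4·56 = 85.
Safe: low deductible gives 143 − 27 = 116; high deductible gives 85 − 25 = 60. Stays. ✓
Risky: low deductible gives 143 − 27 = 116; high deductible gives 85 − 138 = -53. Stays. ✓

Yes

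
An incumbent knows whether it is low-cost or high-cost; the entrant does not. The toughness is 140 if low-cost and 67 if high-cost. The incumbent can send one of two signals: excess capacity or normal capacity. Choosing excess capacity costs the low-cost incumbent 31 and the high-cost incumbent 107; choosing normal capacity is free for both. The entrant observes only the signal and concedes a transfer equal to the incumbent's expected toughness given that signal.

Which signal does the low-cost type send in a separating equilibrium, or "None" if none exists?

excess capacity

Try low-cost → excess capacity, high-cost → normal capacity:
  If types separate, excess capacity earns payment 140 and normal capacity earns 67.
  Low-cost: excess capacity gives 140 − 31 = 109; normal capacity gives 67 − 0 = 67. No deviation. ✓
  High-cost: normal capacity gives 67 − 0 = 67; excess capacity gives 140 − 107 = 33. No deviation. ✓
Both hold — the low-cost type sends excess capacity.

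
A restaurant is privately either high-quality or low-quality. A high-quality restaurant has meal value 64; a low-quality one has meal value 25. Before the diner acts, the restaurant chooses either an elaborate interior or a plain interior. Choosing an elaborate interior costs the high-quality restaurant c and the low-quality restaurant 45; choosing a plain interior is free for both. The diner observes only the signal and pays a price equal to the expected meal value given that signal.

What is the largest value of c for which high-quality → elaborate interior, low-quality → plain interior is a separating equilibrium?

39

Under separation: elaborate interior → high-quality (pays 64); plain interior → low-quality (pays 25).
Low-quality: 25 − 0 = 25 ≥ 64 − 45 = 19. Holds regardless of c. ✓
High-quality: 64 − c ≥ 25 − 0, so c ≤ 64 − 25 = 39.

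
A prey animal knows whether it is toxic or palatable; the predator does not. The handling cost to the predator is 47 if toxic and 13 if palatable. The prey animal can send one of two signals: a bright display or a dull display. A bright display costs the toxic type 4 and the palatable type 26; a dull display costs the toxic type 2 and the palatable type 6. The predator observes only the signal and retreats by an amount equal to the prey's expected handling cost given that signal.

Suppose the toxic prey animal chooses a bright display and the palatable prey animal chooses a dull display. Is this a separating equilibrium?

No

If types separate, bright display earns payment 47 and dull display earns 13.
Toxic: bright display gives 47 − 4 = 43; dull display gives 13 − 2 = 11. No deviation. ✓
Palatable: dull display gives 13 − 6 = 7; bright display gives 47 − 26 = 21. Would deviate. ✗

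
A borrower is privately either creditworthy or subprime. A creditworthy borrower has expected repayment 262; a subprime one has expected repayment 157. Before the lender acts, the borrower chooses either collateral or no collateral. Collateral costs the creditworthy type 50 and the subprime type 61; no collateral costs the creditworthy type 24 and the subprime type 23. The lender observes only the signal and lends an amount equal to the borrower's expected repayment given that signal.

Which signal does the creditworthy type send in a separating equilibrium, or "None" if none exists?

None

Try creditworthy → collateral, subprime → no collateral:
  Under separation the lender infers type exactly: collateral → creditworthy (pays 262), no collateral → subprime (pays 157).
  Creditworthy: collateral gives 262 − 50 = 212; no collateral gives 157 − 24 = 133. No deviation. ✓
  Subprime: no collateral gives 157 − 23 = 134; collateral gives 262 − 61 = 201. Would deviate. ✗
Try creditworthy → no collateral, subprime → collateral:
  Under separation the lender infers type exactly: no collateral → creditworthy (pays 262), collateral → subprime (pays 157).
  Creditworthy: no collateral gives 262 − 24 = 238; collateral gives 157 − 50 = 107. No deviation. ✓
  Subprime: collateral gives 157 − 61 = 96; no collateral gives 262 − 23 = 239. Would deviate. ✗
Neither assignment is incentive-compatible.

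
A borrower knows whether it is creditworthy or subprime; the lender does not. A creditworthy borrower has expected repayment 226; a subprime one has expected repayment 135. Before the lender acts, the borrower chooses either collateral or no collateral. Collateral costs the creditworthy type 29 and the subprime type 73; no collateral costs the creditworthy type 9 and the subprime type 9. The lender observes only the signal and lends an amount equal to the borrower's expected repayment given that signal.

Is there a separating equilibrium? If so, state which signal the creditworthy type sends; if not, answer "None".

Try creditworthy → collateral, subprime → no collateral:
  Under separation the lender infers type exactly: collateral → creditworthy (pays 226), no collateral → subprime (pays 135).
  Creditworthy: collateral gives 226 − 29 = 197; no collateral gives 135 − 9 = 126. No deviation. ✓
  Subprime: no collateral gives 135 − 9 = 126; collateral gives 226 − 73 = 153. Would deviate. ✗
Try creditworthy → no collateral, subprime → collateral:
  Under separation the lender infers type exactly: no collateral → creditworthy (pays 226), collateral → subprime (pays 135).
  Creditworthy: no collateral gives 226 − 9 = 217; collateral gives 135 − 29 = 106. No deviation. ✓
  Subprime: collateral gives 135 − 73 = 62; no collateral gives 226 − 9 = 217. Would deviate. ✗
Neither assignment is incentive-compatible.

None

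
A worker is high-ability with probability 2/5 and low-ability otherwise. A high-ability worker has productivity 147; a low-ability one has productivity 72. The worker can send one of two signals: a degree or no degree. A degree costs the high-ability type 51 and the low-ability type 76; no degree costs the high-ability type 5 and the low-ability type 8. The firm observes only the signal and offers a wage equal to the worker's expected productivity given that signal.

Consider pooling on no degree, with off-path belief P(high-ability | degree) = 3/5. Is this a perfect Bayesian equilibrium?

At the pooled signal (no degree) the firm holds the prior 2/5 and pays 2/5·147 + 3/5·72 = 102. Off-path (degree) belief 3/5 gives 3/5·147 + 2/5·72 = 117.
High-ability: no degree gives 102 − 5 = 97; degree gives 117 − 51 = 66. Stays. ✓
Low-ability: no degree gives 102 − 8 = 94; degree gives 117 − 76 = 41. Stays. ✓

Yes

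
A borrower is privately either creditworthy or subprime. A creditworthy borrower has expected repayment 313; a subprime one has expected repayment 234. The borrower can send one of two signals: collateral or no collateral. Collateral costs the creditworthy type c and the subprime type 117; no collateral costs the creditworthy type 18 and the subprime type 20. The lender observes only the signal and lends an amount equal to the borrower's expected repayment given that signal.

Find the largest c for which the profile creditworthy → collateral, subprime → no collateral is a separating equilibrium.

Under separation: collateral → creditworthy (pays 313); no collateral → subprime (pays 234).
Subprime: 234 − 20 = 214 ≥ 313 − 117 = 196. Holds regardless of c. ✓
Creditworthy: 313 − c ≥ 234 − 18, so c ≤ 313 − 216 = 97.

97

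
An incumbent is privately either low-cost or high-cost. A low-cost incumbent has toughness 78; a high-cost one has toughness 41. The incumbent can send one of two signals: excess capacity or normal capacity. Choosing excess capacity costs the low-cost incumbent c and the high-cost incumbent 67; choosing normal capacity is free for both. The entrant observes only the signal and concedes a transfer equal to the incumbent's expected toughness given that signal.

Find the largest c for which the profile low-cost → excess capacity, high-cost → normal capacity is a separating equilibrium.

37

Under separation: excess capacity → low-cost (pays 78); normal capacity → high-cost (pays 41).
High-cost: 41 − 0 = 41 ≥ 78 − 67 = 11. Holds regardless of c. ✓
Low-cost: 78 − c ≥ 41 − 0, so c ≤ 78 − 41 = 37.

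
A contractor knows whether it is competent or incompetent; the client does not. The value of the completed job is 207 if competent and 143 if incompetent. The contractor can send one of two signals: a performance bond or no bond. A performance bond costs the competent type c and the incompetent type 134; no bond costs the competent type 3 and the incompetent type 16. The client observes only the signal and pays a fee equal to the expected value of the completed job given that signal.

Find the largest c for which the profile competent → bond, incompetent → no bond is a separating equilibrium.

Under separation: bond → competent (pays 207); no bond → incompetent (pays 143).
Incompetent: 143 − 16 = 127 ≥ 207 − 134 = 73. Holds regardless of c. ✓
Competent: 207 − c ≥ 143 − 3, so c ≤ 207 − 140 = 67.

67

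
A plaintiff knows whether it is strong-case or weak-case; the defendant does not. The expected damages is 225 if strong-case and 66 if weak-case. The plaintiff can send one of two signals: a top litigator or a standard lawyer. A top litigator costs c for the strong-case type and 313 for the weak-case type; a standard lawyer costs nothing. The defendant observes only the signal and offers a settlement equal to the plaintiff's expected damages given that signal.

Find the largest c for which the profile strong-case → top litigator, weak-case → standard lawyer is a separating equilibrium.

Under separation: top litigator → strong-case (pays 225); standard lawyer → weak-case (pays 66).
Weak-case: 66 − 0 = 66 ≥ 225 − 313 = -88. Holds regardless of c. ✓
Strong-case: 225 − c ≥ 66 − 0, so c ≤ 225 − 66 = 159.

159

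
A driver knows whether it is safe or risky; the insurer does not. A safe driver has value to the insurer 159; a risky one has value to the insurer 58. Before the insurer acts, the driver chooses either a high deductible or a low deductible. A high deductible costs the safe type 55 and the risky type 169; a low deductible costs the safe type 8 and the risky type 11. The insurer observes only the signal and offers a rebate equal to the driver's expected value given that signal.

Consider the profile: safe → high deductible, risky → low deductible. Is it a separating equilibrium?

Yes

Under separation the insurer infers type exactly: high deductible → safe (pays 159), low deductible → risky (pays 58).
Safe: high deductible gives 159 − 55 = 104; low deductible gives 58 − 8 = 50. No deviation. ✓
Risky: low deductible gives 58 − 11 = 47; high deductible gives 159 − 169 = -10. No deviation. ✓
Both incentive constraints hold.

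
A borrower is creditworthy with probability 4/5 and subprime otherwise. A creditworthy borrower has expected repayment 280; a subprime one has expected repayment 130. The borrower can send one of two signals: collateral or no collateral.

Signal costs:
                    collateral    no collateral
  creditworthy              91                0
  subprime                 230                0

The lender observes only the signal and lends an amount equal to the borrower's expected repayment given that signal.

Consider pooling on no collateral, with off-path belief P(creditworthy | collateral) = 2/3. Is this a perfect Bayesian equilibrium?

On the equilibrium path (no collateral) the lender holds the prior 4/5 and pays 4/5·280 + 1/5·130 = 250. Off-path (collateral) belief 2/3 gives 2/3·280 + 1/3·130 = 230.
Creditworthy: no collateral gives 250 − 0 = 250; collateral gives 230 − 91 = 139. Stays. ✓
Subprime: no collateral gives 250 − 0 = 250; collateral gives 230 − 230 = 0. Stays. ✓
Beliefs are Bayes-consistent on-path and both types best-respond.

Yes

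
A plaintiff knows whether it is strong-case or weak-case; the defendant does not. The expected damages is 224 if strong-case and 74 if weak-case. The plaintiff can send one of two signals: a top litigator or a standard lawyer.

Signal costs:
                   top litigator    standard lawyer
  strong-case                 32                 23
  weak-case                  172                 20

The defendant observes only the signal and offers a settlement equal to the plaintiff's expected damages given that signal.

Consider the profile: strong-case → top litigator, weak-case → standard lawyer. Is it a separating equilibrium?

Yes

Under separation the defendant infers type exactly: top litigator → strong-case (pays 224), standard lawyer → weak-case (pays 74).
Strong-case: top litigator gives 224 − 32 = 192; standard lawyer gives 74 − 23 = 51. No deviation. ✓
Weak-case: standard lawyer gives 74 − 20 = 54; top litigator gives 224 − 172 = 52. No deviation. ✓
Neither type gains from mimicking the other.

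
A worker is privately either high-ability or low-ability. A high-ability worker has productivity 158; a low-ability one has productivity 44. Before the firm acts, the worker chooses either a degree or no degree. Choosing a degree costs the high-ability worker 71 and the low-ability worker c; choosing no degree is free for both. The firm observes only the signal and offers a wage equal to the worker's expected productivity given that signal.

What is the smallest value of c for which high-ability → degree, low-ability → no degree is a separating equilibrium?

Under separation: degree → high-ability (pays 158); no degree → low-ability (pays 44).
High-ability: 158 − 71 = 87 ≥ 44 − 0 = 44. Holds regardless of c. ✓
Low-ability: 44 − 0 ≥ 158 − c, so c ≥ 158 − 44 = 114.

114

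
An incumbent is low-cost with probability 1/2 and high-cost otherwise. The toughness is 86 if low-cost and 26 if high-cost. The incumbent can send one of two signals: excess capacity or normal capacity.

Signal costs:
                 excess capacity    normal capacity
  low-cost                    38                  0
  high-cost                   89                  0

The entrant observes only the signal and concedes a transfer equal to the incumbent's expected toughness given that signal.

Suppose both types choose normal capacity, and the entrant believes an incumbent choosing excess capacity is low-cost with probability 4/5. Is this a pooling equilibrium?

Yes

On the equilibrium path (normal capacity) the entrant holds the prior 1/2 and pays 1/2·86 + 1/2·26 = 56. Off-path (excess capacity) belief 4/5 gives 4/5·86 + 1/5·26 = 74.
Low-cost: normal capacity gives 56 − 0 = 56; excess capacity gives 74 − 38 = 36. Stays. ✓
High-cost: normal capacity gives 56 − 0 = 56; excess capacity gives 74 − 89 = -15. Stays. ✓
Beliefs are Bayes-consistent on-path and both types best-respond.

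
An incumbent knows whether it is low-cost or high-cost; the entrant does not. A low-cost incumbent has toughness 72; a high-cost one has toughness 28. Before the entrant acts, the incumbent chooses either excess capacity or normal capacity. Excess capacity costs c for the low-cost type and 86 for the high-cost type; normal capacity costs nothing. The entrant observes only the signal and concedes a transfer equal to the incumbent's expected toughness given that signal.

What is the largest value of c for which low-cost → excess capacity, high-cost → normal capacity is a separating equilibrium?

Under separation: excess capacity → low-cost (pays 72); normal capacity → high-cost (pays 28).
High-cost: 28 − 0 = 28 ≥ 72 − 86 = -14. Holds regardless of c. ✓
Low-cost: 72 − c ≥ 28 − 0, so c ≤ 72 − 28 = 44.

44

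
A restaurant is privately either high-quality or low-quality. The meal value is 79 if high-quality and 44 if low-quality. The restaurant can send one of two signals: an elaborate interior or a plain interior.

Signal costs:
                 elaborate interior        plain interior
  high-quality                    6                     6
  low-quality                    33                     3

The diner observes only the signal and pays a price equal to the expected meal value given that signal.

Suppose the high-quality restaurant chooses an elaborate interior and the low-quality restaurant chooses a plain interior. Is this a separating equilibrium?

Under separation the diner infers type exactly: elaborate interior → high-quality (pays 79), plain interior → low-quality (pays 44).
High-quality: elaborate interior gives 79 − 6 = 73; plain interior gives 44 − 6 = 38. No deviation. ✓
Low-quality: plain interior gives 44 − 3 = 41; elaborate interior gives 79 − 33 = 46. Would deviate. ✗

No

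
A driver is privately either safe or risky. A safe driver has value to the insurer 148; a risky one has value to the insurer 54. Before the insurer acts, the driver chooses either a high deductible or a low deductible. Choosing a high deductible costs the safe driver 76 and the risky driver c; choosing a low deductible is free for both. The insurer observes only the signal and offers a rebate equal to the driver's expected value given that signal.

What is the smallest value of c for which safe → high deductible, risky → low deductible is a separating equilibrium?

94

Under separation: high deductible → safe (pays 148); low deductible → risky (pays 54).
Safe: 148 − 76 = 72 ≥ 54 − 0 = 54. Holds regardless of c. ✓
Risky: 54 − 0 ≥ 148 − c, so c ≥ 148 − 54 = 94.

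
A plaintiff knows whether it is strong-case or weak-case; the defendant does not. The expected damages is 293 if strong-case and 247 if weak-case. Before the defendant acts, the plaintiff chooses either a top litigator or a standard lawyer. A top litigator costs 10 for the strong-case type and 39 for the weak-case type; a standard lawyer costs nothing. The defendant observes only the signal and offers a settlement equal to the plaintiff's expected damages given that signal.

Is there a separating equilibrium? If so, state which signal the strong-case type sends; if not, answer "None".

None

Try strong-case → top litigator, weak-case → standard lawyer:
  Under separation the defendant infers type exactly: top litigator → strong-case (pays 293), standard lawyer → weak-case (pays 247).
  Strong-case: top litigator gives 293 − 10 = 283; standard lawyer gives 247 − 0 = 247. No deviation. ✓
  Weak-case: standard lawyer gives 247 − 0 = 247; top litigator gives 293 − 39 = 254. Would deviate. ✗
Try strong-case → standard lawyer, weak-case → top litigator:
  Under separation the defendant infers type exactly: standard lawyer → strong-case (pays 293), top litigator → weak-case (pays 247).
  Strong-case: standard lawyer gives 293 − 0 = 293; top litigator gives 247 − 10 = 237. No deviation. ✓
  Weak-case: top litigator gives 247 − 39 = 208; standard lawyer gives 293 − 0 = 293. Would deviate. ✗
Neither assignment is incentive-compatible.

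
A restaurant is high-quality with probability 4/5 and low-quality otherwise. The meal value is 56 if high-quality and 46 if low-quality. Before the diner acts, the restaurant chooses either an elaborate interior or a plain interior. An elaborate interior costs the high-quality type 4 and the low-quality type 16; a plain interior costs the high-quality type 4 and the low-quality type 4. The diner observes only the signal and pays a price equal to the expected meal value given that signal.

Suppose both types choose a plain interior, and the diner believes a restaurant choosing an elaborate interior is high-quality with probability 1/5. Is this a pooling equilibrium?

On the equilibrium path (plain interior) the diner holds the prior 4/5 and pays 4/5·56 + 1/5·46 = 54. Off-path (elaborate interior) belief 1/5 gives 1/5·56 + 4/5·46 = 48.
High-quality: plain interior gives 54 − 4 = 50; elaborate interior gives 48 − 4 = 44. Stays. ✓
Low-quality: plain interior gives 54 − 4 = 50; elaborate interior gives 48 − 16 = 32. Stays. ✓
Beliefs are Bayes-consistent on-path and both types best-respond.

Yes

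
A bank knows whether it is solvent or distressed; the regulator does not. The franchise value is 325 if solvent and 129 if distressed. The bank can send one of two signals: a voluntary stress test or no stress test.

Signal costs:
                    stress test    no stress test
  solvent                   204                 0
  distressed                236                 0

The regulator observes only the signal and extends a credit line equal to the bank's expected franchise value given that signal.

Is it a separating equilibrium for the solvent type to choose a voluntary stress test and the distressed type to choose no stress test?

Under separation the regulator infers type exactly: stress test → solvent (pays 325), no stress test → distressed (pays 129).
Solvent: stress test gives 325 − 204 = 121; no stress test gives 129 − 0 = 129. Would deviate. ✗
Distressed: no stress test gives 129 − 0 = 129; stress test gives 325 − 236 = 89. No deviation. ✓

No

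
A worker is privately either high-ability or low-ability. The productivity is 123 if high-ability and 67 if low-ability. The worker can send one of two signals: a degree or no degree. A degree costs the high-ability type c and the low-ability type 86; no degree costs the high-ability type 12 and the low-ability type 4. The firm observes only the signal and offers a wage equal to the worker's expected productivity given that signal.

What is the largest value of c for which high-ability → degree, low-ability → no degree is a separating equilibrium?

68

Under separation: degree → high-ability (pays 123); no degree → low-ability (pays 67).
Low-ability: 67 − 4 = 63 ≥ 123 − 86 = 37. Holds regardless of c. ✓
High-ability: 123 − c ≥ 67 − 12, so c ≤ 123 − 55 = 68.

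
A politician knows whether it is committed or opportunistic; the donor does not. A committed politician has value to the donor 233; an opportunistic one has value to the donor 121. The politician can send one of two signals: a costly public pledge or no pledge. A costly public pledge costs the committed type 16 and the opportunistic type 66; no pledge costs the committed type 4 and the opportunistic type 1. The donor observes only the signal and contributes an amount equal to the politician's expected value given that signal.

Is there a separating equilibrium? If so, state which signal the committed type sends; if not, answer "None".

Try committed → pledge, opportunistic → no pledge:
  If types separate, pledge earns payment 233 and no pledge earns 121.
  Committed: pledge gives 233 − 16 = 217; no pledge gives 121 − 4 = 117. No deviation. ✓
  Opportunistic: no pledge gives 121 − 1 = 120; pledge gives 233 − 66 = 167. Would deviate. ✗
Try committed → no pledge, opportunistic → pledge:
  If types separate, no pledge earns payment 233 and pledge earns 121.
  Committed: no pledge gives 233 − 4 = 229; pledge gives 121 − 16 = 105. No deviation. ✓
  Opportunistic: pledge gives 121 − 66 = 55; no pledge gives 233 − 1 = 232. Would deviate. ✗
Neither assignment is incentive-compatible.

None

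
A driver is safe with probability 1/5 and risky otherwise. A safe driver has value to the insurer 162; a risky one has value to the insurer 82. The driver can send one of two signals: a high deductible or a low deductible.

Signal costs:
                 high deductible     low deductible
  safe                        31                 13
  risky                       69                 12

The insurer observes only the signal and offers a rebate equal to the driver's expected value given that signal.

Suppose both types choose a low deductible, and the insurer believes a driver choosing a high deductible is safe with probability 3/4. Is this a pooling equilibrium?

No

On the equilibrium path (low deductible) the insurer holds the prior 1/5 and pays 1/5·162 + 4/5·82 = 98. Off-path (high deductible) belief 3/4 gives 3/4·162 + 1/4·82 = 142.
Safe: low deductible gives 98 − 13 = 85; high deductible gives 142 − 31 = 111. Deviates. ✗
Risky: low deductible gives 98 − 12 = 86; high deductible gives 142 − 69 = 73. Stays. ✓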